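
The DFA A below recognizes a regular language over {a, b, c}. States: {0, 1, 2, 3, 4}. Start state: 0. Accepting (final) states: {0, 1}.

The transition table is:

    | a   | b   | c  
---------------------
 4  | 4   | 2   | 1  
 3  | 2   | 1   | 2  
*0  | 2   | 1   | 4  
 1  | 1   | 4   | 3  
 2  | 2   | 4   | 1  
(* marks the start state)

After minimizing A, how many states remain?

All states are reachable from the start state.
Initial partition by acceptance: {0,1} | {2,3,4}.
On input a, block {0,1} splits into {0} and {1}.
Split {2,3,4} by δ(·,b) → {2,4} and {3}.
Stable partition: {0} | {2,4} | {1} | {3} — 4 equivalence classes.

4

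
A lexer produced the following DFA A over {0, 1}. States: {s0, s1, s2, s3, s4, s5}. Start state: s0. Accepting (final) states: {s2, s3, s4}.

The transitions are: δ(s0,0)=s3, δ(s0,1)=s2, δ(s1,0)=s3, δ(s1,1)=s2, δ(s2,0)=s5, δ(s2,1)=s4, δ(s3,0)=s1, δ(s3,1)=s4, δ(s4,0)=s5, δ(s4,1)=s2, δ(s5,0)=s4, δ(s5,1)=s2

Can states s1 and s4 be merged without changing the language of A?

Every state is reachable, so we keep all 6.
Initial partition by acceptance: {s2,s3,s4} | {s0,s1,s5}.
Stable partition: {s2,s3,s4} | {s0,s1,s5} — 2 equivalence classes.
s1 and s4 end up in different blocks, so they are distinguishable. For instance, the string 'ε' is accepted from only s4.

No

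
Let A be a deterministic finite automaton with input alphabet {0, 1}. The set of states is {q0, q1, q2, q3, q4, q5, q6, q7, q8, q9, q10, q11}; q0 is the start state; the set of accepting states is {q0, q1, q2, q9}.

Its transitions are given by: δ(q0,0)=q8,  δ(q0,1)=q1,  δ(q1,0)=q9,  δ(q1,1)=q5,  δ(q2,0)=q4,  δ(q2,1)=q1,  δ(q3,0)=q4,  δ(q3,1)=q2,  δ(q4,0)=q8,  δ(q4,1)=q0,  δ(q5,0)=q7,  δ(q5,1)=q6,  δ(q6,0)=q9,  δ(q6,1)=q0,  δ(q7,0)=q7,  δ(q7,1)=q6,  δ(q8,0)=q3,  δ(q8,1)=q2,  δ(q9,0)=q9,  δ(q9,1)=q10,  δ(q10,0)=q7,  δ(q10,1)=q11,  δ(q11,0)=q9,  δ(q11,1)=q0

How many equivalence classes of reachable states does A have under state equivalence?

All states are reachable from the start state.
Initial partition by acceptance: {q0,q1,q2,q9} | {q3,q4,q5,q6,q7,q8,q10,q11}.
On input 0, block {q0,q1,q2,q9} splits into {q0,q2} and {q1,q9}.
On input 0, block {q3,q4,q5,q6,q7,q8,q10,q11} splits into {q3,q4,q5,q7,q8,q10} and {q6,q11}.
Refine {q3,q4,q5,q7,q8,q10} on symbol 1: members go to different blocks, giving {q3,q4,q8} and {q5,q7,q10}.
Stable partition: {q0,q2} | {q3,q4,q8} | {q1,q9} | {q6,q11} | {q5,q7,q10} — 5 equivalence classes.

5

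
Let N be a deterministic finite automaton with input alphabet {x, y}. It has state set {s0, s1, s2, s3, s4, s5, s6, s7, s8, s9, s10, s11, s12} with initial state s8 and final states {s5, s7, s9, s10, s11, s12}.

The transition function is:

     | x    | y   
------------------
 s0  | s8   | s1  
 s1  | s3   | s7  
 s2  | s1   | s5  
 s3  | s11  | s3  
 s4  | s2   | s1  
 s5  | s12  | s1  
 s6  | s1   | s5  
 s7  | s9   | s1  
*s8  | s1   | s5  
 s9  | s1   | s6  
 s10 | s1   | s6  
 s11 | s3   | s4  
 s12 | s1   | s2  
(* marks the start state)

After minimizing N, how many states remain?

7

Reachable states from the start: {s1,s2,s3,s4,s5,s6,s7,s8,s9,s11,s12}. Unreachable: {s0,s10} — drop them.
Start with accepting vs non-accepting: {s5,s7,s9,s11,s12} | {s1,s2,s3,s4,s6,s8}.
Split {s5,s7,s9,s11,s12} by δ(·,x) → {s9,s11,s12} and {s5,s7}.
Split {s1,s2,s3,s4,s6,s8} by δ(·,x) → {s1,s2,s4,s6,s8} and {s3}.
Refine {s9,s11,s12} on symbol x: members go to different blocks, giving {s9,s12} and {s11}.
Split {s1,s2,s4,s6,s8} by δ(·,x) → {s2,s4,s6,s8} and {s1}.
Split {s2,s4,s6,s8} by δ(·,x) → {s2,s6,s8} and {s4}.
Stable partition: {s9,s12} | {s2,s6,s8} | {s5,s7} | {s3} | {s11} | {s1} | {s4} — 7 equivalence classes.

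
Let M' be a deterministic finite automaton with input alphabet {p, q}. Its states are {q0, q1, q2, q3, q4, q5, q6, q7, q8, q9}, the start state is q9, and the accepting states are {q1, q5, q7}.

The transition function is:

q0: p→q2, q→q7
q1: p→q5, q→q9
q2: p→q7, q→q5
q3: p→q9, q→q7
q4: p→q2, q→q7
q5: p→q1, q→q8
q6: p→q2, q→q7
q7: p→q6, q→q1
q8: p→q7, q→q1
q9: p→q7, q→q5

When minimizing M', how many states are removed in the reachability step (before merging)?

3

BFS from q9 reaches {q1, q2, q5, q6, q7, q8, q9}; the 3 state(s) q0, q3, q4 are never visited.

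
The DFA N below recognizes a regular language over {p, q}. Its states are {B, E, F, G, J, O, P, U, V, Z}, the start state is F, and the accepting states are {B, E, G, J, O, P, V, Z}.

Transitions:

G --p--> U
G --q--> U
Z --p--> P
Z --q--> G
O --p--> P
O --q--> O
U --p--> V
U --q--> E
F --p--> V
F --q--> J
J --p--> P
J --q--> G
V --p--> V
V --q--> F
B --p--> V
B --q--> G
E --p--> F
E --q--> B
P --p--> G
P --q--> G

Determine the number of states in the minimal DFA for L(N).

8

Reachable states from the start: {B,E,F,G,J,P,U,V}. Unreachable: {O,Z} — drop them.
Start with accepting vs non-accepting: {B,E,G,J,P,V} | {F,U}.
Split {B,E,G,J,P,V} by δ(·,p) → {B,J,P,V} and {E,G}.
Refine {B,J,P,V} on symbol p: members go to different blocks, giving {B,J,V} and {P}.
Split {B,J,V} by δ(·,p) → {B,V} and {J}.
Refine {B,V} on symbol q: members go to different blocks, giving {B} and {V}.
Split {F,U} by δ(·,q) → {U} and {F}.
On input p, block {E,G} splits into {G} and {E}.
Stable partition: {B} | {U} | {G} | {P} | {J} | {V} | {F} | {E} — 8 equivalence classes.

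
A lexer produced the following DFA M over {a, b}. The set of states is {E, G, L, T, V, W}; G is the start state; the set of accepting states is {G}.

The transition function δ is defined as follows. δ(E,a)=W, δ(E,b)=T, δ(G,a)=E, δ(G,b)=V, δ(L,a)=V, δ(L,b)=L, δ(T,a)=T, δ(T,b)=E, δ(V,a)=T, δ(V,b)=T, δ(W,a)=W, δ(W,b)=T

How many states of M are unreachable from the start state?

BFS from G reaches {E, G, T, V, W}; the 1 state(s) L are never visited.

1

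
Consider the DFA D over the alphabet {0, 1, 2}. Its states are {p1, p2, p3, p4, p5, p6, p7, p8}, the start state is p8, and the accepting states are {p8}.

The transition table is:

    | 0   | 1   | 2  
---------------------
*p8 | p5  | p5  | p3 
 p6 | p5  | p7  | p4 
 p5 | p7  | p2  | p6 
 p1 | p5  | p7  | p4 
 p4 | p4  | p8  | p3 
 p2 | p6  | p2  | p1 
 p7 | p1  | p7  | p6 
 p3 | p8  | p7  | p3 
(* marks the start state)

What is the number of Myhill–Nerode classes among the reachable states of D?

6

Every state is reachable, so we keep all 8.
P0 = {p8} | {p1,p2,p3,p4,p5,p6,p7}.
Refine {p1,p2,p3,p4,p5,p6,p7} on symbol 0: members go to different blocks, giving {p1,p2,p4,p5,p6,p7} and {p3}.
Split {p1,p2,p4,p5,p6,p7} by δ(·,1) → {p1,p2,p5,p6,p7} and {p4}.
Refine {p1,p2,p5,p6,p7} on symbol 2: members go to different blocks, giving {p2,p5,p7} and {p1,p6}.
Refine {p2,p5,p7} on symbol 0: members go to different blocks, giving {p2,p7} and {p5}.
Stable partition: {p8} | {p2,p7} | {p3} | {p4} | {p1,p6} | {p5} — 6 equivalence classes.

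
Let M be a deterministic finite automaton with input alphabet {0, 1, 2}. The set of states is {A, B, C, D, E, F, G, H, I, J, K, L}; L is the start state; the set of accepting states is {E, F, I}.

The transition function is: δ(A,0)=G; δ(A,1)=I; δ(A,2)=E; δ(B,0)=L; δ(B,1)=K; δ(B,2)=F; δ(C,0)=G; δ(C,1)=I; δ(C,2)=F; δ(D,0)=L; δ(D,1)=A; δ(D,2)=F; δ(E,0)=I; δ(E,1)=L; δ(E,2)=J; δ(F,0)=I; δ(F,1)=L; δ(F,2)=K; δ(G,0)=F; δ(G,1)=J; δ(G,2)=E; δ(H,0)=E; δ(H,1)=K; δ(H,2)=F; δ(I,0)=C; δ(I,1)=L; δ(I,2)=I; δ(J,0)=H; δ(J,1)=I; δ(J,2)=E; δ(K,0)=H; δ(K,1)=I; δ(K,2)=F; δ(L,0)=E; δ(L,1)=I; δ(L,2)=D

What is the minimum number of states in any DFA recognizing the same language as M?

States {B} cannot be reached from the start state, so discard them.
Initial partition by acceptance: {E,F,I} | {A,C,D,G,H,J,K,L}.
Split {E,F,I} by δ(·,0) → {E,F} and {I}.
On input 0, block {A,C,D,G,H,J,K,L} splits into {A,C,D,J,K} and {G,H,L}.
Refine {A,C,D,J,K} on symbol 1: members go to different blocks, giving {A,C,J,K} and {D}.
On input 1, block {G,H,L} splits into {G,H} and {L}.
The partition is now stable with 6 blocks: {E,F} | {A,C,J,K} | {I} | {G,H} | {D} | {L}.

6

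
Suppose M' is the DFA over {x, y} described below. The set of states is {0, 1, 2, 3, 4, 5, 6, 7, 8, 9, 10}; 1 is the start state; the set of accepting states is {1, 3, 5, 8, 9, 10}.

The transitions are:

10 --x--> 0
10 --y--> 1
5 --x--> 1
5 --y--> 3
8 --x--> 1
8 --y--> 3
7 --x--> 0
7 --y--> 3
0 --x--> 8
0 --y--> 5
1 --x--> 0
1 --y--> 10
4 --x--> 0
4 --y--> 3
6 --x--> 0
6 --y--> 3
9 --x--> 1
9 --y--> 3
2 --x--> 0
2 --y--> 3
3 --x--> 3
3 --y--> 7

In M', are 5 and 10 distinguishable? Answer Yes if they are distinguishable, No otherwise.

States {2,4,6,9} cannot be reached from the start state, so discard them.
Initial partition by acceptance: {1,3,5,8,10} | {0,7}.
On input x, block {1,3,5,8,10} splits into {3,5,8} and {1,10}.
Split {3,5,8} by δ(·,x) → {5,8} and {3}.
On input x, block {0,7} splits into {0} and {7}.
Stable partition: {5,8} | {0} | {1,10} | {3} | {7} — 5 equivalence classes.
5 and 10 end up in different blocks, so they are distinguishable. For instance, the string 'x' is accepted from only 5.

Yes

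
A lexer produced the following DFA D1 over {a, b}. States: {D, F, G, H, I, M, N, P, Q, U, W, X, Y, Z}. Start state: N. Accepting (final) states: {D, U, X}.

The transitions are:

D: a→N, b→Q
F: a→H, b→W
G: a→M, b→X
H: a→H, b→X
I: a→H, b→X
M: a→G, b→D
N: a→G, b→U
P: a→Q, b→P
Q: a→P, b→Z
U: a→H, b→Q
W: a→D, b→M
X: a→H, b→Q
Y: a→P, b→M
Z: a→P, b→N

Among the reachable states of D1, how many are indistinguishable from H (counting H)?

4

First remove the unreachable states {F,I,W,Y}; 10 states remain.
P0 = {D,U,X} | {G,H,M,N,P,Q,Z}.
Split {G,H,M,N,P,Q,Z} by δ(·,b) → {G,H,M,N} and {P,Q,Z}.
On input b, block {P,Q,Z} splits into {P,Q} and {Z}.
Split {P,Q} by δ(·,b) → {P} and {Q}.
Stable partition: {D,U,X} | {G,H,M,N} | {P} | {Z} | {Q} — 5 equivalence classes.
The equivalence class containing H is {G,H,M,N}, of size 4.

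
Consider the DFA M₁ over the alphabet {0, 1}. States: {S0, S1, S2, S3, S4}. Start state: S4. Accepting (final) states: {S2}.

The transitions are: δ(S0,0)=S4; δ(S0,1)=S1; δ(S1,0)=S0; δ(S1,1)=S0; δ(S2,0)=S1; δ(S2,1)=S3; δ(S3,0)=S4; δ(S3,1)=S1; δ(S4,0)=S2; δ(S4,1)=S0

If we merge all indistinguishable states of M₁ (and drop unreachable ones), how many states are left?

4

Every state is reachable, so we keep all 5.
P0 = {S2} | {S0,S1,S3,S4}.
Refine {S0,S1,S3,S4} on symbol 0: members go to different blocks, giving {S0,S1,S3} and {S4}.
Split {S0,S1,S3} by δ(·,0) → {S0,S3} and {S1}.
Stable partition: {S2} | {S0,S3} | {S4} | {S1} — 4 equivalence classes.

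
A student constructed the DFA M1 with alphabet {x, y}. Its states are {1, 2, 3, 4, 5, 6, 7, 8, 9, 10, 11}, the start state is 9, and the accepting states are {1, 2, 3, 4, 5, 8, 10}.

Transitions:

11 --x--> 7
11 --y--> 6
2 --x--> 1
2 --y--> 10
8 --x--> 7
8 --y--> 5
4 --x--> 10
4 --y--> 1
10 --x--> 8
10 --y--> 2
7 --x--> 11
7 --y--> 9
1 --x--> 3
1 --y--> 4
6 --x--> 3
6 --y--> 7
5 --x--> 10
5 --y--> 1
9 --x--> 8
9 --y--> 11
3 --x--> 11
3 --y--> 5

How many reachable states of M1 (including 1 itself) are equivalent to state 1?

P0 = {1,2,3,4,5,8,10} | {6,7,9,11}.
On input x, block {1,2,3,4,5,8,10} splits into {1,2,4,5,10} and {3,8}.
On input x, block {1,2,4,5,10} splits into {2,4,5} and {1,10}.
On input x, block {6,7,9,11} splits into {6,9} and {7,11}.
Stable partition: {2,4,5} | {6,9} | {3,8} | {1,10} | {7,11} — 5 equivalence classes.
State 1 belongs to the block {1,10}, which has 2 states.

2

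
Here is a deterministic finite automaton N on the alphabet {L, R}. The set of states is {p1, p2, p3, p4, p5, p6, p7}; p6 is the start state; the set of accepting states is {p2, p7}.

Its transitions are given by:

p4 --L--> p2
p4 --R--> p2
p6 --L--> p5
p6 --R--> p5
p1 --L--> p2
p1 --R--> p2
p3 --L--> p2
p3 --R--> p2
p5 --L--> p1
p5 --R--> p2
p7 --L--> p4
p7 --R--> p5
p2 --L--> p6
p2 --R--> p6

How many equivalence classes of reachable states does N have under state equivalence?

Reachable states from the start: {p1,p2,p5,p6}. Unreachable: {p3,p4,p7} — drop them.
Initial partition by acceptance: {p2} | {p1,p5,p6}.
Split {p1,p5,p6} by δ(·,L) → {p5,p6} and {p1}.
Split {p5,p6} by δ(·,L) → {p5} and {p6}.
The partition is now stable with 4 blocks: {p2} | {p5} | {p1} | {p6}.

4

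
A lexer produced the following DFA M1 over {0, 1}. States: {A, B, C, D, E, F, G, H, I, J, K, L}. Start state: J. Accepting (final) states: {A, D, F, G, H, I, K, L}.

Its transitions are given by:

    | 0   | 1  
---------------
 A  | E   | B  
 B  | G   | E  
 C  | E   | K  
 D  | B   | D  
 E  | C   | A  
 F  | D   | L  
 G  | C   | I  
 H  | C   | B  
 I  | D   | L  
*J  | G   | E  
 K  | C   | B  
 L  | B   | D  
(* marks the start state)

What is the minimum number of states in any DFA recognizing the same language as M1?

States {F,H} cannot be reached from the start state, so discard them.
Initial partition by acceptance: {A,D,G,I,K,L} | {B,C,E,J}.
On input 0, block {A,D,G,I,K,L} splits into {A,D,G,K,L} and {I}.
On input 1, block {A,D,G,K,L} splits into {A,K} and {D,L} and {G}.
Split {B,C,E,J} by δ(·,0) → {B,J} and {C,E}.
No further refinement is possible. Final partition (6 blocks): {A,K} | {B,J} | {I} | {D,L} | {G} | {C,E}.

6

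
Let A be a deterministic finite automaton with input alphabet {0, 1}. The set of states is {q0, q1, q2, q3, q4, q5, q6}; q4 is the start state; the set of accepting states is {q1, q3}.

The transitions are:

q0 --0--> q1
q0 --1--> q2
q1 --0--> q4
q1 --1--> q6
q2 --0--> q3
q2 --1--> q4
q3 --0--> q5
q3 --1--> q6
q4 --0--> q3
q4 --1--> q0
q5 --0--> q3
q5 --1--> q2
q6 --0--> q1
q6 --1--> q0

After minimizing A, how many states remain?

2

All states are reachable from the start state.
Start with accepting vs non-accepting: {q1,q3} | {q0,q2,q4,q5,q6}.
Stable partition: {q1,q3} | {q0,q2,q4,q5,q6} — 2 equivalence classes.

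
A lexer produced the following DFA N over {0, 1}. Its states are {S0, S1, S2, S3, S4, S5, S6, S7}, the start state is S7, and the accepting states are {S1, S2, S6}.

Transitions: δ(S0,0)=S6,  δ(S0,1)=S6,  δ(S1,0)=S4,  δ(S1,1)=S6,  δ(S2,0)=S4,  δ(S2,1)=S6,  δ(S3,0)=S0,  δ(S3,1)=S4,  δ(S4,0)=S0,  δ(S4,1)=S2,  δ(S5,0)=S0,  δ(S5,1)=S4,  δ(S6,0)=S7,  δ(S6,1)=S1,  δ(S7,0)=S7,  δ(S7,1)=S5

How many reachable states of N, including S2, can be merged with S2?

First remove the unreachable states {S3}; 7 states remain.
Initial partition by acceptance: {S1,S2,S6} | {S0,S4,S5,S7}.
Refine {S0,S4,S5,S7} on symbol 0: members go to different blocks, giving {S4,S5,S7} and {S0}.
Refine {S4,S5,S7} on symbol 0: members go to different blocks, giving {S4,S5} and {S7}.
On input 0, block {S1,S2,S6} splits into {S1,S2} and {S6}.
Refine {S4,S5} on symbol 1: members go to different blocks, giving {S4} and {S5}.
No further refinement is possible. Final partition (6 blocks): {S1,S2} | {S4} | {S0} | {S7} | {S6} | {S5}.
State S2 belongs to the block {S1,S2}, which has 2 states.

2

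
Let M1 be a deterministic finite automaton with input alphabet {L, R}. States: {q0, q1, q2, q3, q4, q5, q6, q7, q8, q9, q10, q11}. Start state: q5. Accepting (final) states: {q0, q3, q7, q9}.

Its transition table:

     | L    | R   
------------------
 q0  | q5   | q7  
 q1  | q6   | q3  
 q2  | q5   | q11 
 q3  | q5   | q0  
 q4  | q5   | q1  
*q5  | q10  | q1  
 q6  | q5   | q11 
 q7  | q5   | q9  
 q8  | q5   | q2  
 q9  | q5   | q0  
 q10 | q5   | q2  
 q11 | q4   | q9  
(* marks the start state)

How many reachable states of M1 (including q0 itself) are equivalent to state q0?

States {q8} cannot be reached from the start state, so discard them.
P0 = {q0,q3,q7,q9} | {q1,q2,q4,q5,q6,q10,q11}.
Refine {q1,q2,q4,q5,q6,q10,q11} on symbol R: members go to different blocks, giving {q2,q4,q5,q6,q10} and {q1,q11}.
Refine {q2,q4,q5,q6,q10} on symbol R: members go to different blocks, giving {q2,q4,q5,q6} and {q10}.
Split {q2,q4,q5,q6} by δ(·,L) → {q2,q4,q6} and {q5}.
No further refinement is possible. Final partition (5 blocks): {q0,q3,q7,q9} | {q2,q4,q6} | {q1,q11} | {q10} | {q5}.
State q0 belongs to the block {q0,q3,q7,q9}, which has 4 states.

4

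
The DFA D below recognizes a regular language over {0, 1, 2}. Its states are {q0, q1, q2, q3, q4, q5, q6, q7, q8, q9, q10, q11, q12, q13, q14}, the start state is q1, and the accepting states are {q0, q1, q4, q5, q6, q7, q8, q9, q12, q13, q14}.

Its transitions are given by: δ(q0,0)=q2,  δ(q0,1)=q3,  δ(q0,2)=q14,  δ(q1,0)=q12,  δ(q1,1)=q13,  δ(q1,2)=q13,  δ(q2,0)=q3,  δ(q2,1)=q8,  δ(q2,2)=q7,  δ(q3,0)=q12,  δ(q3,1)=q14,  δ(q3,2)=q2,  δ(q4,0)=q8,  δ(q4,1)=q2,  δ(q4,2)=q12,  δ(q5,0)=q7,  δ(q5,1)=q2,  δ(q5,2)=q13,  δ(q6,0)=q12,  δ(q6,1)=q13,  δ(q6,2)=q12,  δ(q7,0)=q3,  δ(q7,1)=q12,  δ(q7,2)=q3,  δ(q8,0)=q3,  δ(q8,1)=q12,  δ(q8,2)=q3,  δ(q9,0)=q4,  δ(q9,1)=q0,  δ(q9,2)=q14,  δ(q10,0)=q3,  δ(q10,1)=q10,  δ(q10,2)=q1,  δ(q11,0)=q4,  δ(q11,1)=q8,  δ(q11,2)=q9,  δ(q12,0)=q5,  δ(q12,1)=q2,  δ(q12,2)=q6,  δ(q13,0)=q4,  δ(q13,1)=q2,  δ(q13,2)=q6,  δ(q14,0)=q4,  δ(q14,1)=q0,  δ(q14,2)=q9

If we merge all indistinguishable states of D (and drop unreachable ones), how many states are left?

8

States {q10,q11} cannot be reached from the start state, so discard them.
Start with accepting vs non-accepting: {q0,q1,q4,q5,q6,q7,q8,q9,q12,q13,q14} | {q2,q3}.
On input 0, block {q0,q1,q4,q5,q6,q7,q8,q9,q12,q13,q14} splits into {q1,q4,q5,q6,q9,q12,q13,q14} and {q0,q7,q8}.
Split {q1,q4,q5,q6,q9,q12,q13,q14} by δ(·,0) → {q1,q6,q9,q12,q13,q14} and {q4,q5}.
Split {q1,q6,q9,q12,q13,q14} by δ(·,0) → {q9,q12,q13,q14} and {q1,q6}.
On input 1, block {q9,q12,q13,q14} splits into {q9,q14} and {q12,q13}.
On input 0, block {q2,q3} splits into {q2} and {q3}.
On input 0, block {q0,q7,q8} splits into {q7,q8} and {q0}.
The partition is now stable with 8 blocks: {q9,q14} | {q2} | {q7,q8} | {q4,q5} | {q1,q6} | {q12,q13} | {q3} | {q0}.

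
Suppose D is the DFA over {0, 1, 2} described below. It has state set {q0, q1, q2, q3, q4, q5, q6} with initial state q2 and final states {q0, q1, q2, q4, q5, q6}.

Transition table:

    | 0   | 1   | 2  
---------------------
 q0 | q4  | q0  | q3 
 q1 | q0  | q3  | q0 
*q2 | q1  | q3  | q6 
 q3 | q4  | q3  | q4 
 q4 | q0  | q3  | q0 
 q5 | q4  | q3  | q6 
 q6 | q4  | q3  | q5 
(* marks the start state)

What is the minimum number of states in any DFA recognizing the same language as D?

4

All states are reachable from the start state.
Start with accepting vs non-accepting: {q0,q1,q2,q4,q5,q6} | {q3}.
Refine {q0,q1,q2,q4,q5,q6} on symbol 1: members go to different blocks, giving {q1,q2,q4,q5,q6} and {q0}.
Split {q1,q2,q4,q5,q6} by δ(·,0) → {q2,q5,q6} and {q1,q4}.
The partition is now stable with 4 blocks: {q2,q5,q6} | {q3} | {q0} | {q1,q4}.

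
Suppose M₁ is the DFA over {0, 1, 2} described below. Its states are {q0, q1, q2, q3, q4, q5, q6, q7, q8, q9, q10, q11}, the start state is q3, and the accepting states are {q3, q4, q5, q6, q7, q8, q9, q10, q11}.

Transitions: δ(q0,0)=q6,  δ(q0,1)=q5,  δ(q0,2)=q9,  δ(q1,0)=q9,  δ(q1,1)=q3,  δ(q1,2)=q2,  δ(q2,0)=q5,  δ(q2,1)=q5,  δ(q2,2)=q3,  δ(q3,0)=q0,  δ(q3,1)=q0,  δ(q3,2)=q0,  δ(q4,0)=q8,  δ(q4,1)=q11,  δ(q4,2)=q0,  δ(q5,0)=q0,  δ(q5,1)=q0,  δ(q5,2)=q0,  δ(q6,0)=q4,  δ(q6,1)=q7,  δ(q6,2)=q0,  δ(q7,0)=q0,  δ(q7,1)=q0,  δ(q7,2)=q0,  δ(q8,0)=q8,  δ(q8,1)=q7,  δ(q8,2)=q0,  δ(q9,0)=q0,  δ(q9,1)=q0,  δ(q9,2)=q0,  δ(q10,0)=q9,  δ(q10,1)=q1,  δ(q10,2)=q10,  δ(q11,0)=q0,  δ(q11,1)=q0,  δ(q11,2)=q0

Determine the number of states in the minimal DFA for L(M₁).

States {q1,q2,q10} cannot be reached from the start state, so discard them.
Start with accepting vs non-accepting: {q3,q4,q5,q6,q7,q8,q9,q11} | {q0}.
Split {q3,q4,q5,q6,q7,q8,q9,q11} by δ(·,0) → {q3,q5,q7,q9,q11} and {q4,q6,q8}.
The partition is now stable with 3 blocks: {q3,q5,q7,q9,q11} | {q0} | {q4,q6,q8}.

3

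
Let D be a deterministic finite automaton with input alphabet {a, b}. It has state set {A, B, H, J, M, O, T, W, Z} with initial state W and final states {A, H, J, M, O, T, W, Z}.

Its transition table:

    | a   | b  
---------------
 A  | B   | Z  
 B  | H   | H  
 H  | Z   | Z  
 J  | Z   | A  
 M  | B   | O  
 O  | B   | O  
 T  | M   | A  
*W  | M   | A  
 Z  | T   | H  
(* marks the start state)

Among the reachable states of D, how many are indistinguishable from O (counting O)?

First remove the unreachable states {J}; 8 states remain.
Start with accepting vs non-accepting: {A,H,M,O,T,W,Z} | {B}.
Refine {A,H,M,O,T,W,Z} on symbol a: members go to different blocks, giving {H,T,W,Z} and {A,M,O}.
Refine {H,T,W,Z} on symbol a: members go to different blocks, giving {H,Z} and {T,W}.
Refine {H,Z} on symbol a: members go to different blocks, giving {H} and {Z}.
On input b, block {A,M,O} splits into {M,O} and {A}.
Stable partition: {H} | {B} | {M,O} | {T,W} | {Z} | {A} — 6 equivalence classes.
State O belongs to the block {M,O}, which has 2 states.

2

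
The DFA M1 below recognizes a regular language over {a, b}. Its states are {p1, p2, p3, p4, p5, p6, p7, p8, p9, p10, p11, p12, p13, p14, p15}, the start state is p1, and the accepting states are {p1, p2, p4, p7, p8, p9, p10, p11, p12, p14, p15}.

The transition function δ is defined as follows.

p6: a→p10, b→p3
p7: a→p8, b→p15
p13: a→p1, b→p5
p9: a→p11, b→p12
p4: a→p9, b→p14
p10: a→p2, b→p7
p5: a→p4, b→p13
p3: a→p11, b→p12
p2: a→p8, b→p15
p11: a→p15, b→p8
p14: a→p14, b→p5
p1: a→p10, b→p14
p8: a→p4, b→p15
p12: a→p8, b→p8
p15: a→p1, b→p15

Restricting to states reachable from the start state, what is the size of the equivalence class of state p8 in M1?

2

Reachable states from the start: {p1,p2,p4,p5,p7,p8,p9,p10,p11,p12,p13,p14,p15}. Unreachable: {p3,p6} — drop them.
Start with accepting vs non-accepting: {p1,p2,p4,p7,p8,p9,p10,p11,p12,p14,p15} | {p5,p13}.
Refine {p1,p2,p4,p7,p8,p9,p10,p11,p12,p14,p15} on symbol b: members go to different blocks, giving {p1,p2,p4,p7,p8,p9,p10,p11,p12,p15} and {p14}.
Refine {p1,p2,p4,p7,p8,p9,p10,p11,p12,p15} on symbol b: members go to different blocks, giving {p2,p7,p8,p9,p10,p11,p12,p15} and {p1,p4}.
On input a, block {p2,p7,p8,p9,p10,p11,p12,p15} splits into {p2,p7,p9,p10,p11,p12} and {p8,p15}.
On input a, block {p2,p7,p9,p10,p11,p12} splits into {p2,p7,p11,p12} and {p9,p10}.
Stable partition: {p2,p7,p11,p12} | {p5,p13} | {p14} | {p1,p4} | {p8,p15} | {p9,p10} — 6 equivalence classes.
State p8 belongs to the block {p8,p15}, which has 2 states.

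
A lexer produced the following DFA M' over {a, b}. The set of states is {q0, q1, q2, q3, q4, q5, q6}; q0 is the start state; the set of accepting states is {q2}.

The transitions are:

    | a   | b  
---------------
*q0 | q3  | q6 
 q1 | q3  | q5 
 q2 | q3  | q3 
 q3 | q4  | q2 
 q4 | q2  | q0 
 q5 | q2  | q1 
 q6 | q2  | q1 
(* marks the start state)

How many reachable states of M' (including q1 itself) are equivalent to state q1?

All states are reachable from the start state.
P0 = {q2} | {q0,q1,q3,q4,q5,q6}.
Split {q0,q1,q3,q4,q5,q6} by δ(·,a) → {q0,q1,q3} and {q4,q5,q6}.
Split {q0,q1,q3} by δ(·,a) → {q0,q1} and {q3}.
The partition is now stable with 4 blocks: {q2} | {q0,q1} | {q4,q5,q6} | {q3}.
State q1 belongs to the block {q0,q1}, which has 2 states.

2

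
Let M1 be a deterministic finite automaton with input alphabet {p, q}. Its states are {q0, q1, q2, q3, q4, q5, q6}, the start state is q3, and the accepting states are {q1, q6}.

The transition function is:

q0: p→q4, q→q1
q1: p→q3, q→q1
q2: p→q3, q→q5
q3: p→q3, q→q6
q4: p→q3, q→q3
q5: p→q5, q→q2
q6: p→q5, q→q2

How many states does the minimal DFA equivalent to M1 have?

First remove the unreachable states {q0,q1,q4}; 4 states remain.
P0 = {q6} | {q2,q3,q5}.
Split {q2,q3,q5} by δ(·,q) → {q2,q5} and {q3}.
Refine {q2,q5} on symbol p: members go to different blocks, giving {q2} and {q5}.
Stable partition: {q6} | {q2} | {q3} | {q5} — 4 equivalence classes.

4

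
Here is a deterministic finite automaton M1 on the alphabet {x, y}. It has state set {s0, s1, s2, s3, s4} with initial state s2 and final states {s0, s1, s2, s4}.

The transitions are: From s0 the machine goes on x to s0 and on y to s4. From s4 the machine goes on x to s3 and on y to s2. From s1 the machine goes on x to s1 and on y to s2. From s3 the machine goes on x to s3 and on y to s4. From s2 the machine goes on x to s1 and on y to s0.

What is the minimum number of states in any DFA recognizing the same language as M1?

All states are reachable from the start state.
Start with accepting vs non-accepting: {s0,s1,s2,s4} | {s3}.
Refine {s0,s1,s2,s4} on symbol x: members go to different blocks, giving {s0,s1,s2} and {s4}.
On input y, block {s0,s1,s2} splits into {s1,s2} and {s0}.
Split {s1,s2} by δ(·,y) → {s1} and {s2}.
The partition is now stable with 5 blocks: {s1} | {s3} | {s4} | {s0} | {s2}.

5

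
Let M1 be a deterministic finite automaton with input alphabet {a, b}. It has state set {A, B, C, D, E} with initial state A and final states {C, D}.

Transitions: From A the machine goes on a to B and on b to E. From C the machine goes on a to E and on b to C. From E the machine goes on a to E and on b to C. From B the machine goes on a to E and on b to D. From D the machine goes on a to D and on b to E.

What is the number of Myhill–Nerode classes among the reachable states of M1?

Start with accepting vs non-accepting: {C,D} | {A,B,E}.
Split {C,D} by δ(·,a) → {C} and {D}.
Split {A,B,E} by δ(·,b) → {A} and {B} and {E}.
The partition is now stable with 5 blocks: {C} | {A} | {D} | {B} | {E}.

5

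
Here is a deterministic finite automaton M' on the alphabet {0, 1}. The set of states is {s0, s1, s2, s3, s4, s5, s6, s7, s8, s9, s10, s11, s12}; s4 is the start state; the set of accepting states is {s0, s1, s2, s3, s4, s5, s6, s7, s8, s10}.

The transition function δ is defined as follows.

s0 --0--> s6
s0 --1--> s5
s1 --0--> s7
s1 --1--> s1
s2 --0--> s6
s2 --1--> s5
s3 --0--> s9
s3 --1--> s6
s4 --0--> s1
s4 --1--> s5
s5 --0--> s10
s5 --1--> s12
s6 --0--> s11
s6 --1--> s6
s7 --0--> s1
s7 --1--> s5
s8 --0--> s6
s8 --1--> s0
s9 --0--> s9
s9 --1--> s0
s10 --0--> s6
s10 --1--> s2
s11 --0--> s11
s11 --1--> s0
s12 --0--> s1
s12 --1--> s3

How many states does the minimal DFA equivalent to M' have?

First remove the unreachable states {s8}; 12 states remain.
P0 = {s0,s1,s2,s3,s4,s5,s6,s7,s10} | {s9,s11,s12}.
On input 0, block {s0,s1,s2,s3,s4,s5,s6,s7,s10} splits into {s0,s1,s2,s4,s5,s7,s10} and {s3,s6}.
Refine {s0,s1,s2,s4,s5,s7,s10} on symbol 0: members go to different blocks, giving {s1,s4,s5,s7} and {s0,s2,s10}.
Split {s1,s4,s5,s7} by δ(·,0) → {s1,s4,s7} and {s5}.
Split {s1,s4,s7} by δ(·,1) → {s4,s7} and {s1}.
Refine {s9,s11,s12} on symbol 0: members go to different blocks, giving {s9,s11} and {s12}.
Split {s0,s2,s10} by δ(·,1) → {s0,s2} and {s10}.
No further refinement is possible. Final partition (8 blocks): {s4,s7} | {s9,s11} | {s3,s6} | {s0,s2} | {s5} | {s1} | {s12} | {s10}.

8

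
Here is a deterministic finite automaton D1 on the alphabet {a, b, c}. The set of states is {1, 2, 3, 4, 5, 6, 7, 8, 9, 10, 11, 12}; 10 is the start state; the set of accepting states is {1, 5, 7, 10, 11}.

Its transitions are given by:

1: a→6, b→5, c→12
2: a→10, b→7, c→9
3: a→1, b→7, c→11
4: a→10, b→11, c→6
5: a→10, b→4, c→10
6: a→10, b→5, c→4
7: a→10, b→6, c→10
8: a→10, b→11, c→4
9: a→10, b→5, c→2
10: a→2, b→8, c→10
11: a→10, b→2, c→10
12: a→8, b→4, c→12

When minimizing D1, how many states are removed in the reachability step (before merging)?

No path from 10 leads to 1, 3, 12; the other 9 states are all reachable.

3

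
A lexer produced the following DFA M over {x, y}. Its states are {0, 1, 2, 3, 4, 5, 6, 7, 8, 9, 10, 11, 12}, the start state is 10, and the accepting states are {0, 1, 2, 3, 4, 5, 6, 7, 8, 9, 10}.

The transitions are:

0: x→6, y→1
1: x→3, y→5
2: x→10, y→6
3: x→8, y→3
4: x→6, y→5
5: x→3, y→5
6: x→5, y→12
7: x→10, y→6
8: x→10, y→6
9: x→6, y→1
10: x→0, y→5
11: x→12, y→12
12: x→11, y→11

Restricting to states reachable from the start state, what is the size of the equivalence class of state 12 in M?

States {2,4,7,9} cannot be reached from the start state, so discard them.
Start with accepting vs non-accepting: {0,1,3,5,6,8,10} | {11,12}.
Split {0,1,3,5,6,8,10} by δ(·,y) → {0,1,3,5,8,10} and {6}.
Refine {0,1,3,5,8,10} on symbol x: members go to different blocks, giving {1,3,5,8,10} and {0}.
On input x, block {1,3,5,8,10} splits into {1,3,5,8} and {10}.
On input x, block {1,3,5,8} splits into {1,3,5} and {8}.
Split {1,3,5} by δ(·,x) → {1,5} and {3}.
No further refinement is possible. Final partition (7 blocks): {1,5} | {11,12} | {6} | {0} | {10} | {8} | {3}.
The equivalence class containing 12 is {11,12}, of size 2.

2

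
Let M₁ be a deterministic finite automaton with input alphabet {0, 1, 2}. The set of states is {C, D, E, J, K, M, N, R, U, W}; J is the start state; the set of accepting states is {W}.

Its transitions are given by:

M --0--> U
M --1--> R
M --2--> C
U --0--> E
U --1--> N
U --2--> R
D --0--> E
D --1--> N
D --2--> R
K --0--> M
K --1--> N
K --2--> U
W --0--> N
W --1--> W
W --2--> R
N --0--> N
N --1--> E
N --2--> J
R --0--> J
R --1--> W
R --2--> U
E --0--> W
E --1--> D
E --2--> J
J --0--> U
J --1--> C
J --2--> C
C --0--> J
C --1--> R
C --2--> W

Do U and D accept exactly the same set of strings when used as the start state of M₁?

Yes

Reachable states from the start: {C,D,E,J,N,R,U,W}. Unreachable: {K,M} — drop them.
Start with accepting vs non-accepting: {W} | {C,D,E,J,N,R,U}.
Split {C,D,E,J,N,R,U} by δ(·,0) → {C,D,J,N,R,U} and {E}.
Refine {C,D,J,N,R,U} on symbol 0: members go to different blocks, giving {C,J,N,R} and {D,U}.
On input 0, block {C,J,N,R} splits into {C,N,R} and {J}.
Refine {C,N,R} on symbol 0: members go to different blocks, giving {C,R} and {N}.
Refine {C,R} on symbol 1: members go to different blocks, giving {R} and {C}.
Stable partition: {W} | {R} | {E} | {D,U} | {J} | {N} | {C} — 7 equivalence classes.
U and D lie in the same block of the stable partition, so they are equivalent — no string distinguishes them.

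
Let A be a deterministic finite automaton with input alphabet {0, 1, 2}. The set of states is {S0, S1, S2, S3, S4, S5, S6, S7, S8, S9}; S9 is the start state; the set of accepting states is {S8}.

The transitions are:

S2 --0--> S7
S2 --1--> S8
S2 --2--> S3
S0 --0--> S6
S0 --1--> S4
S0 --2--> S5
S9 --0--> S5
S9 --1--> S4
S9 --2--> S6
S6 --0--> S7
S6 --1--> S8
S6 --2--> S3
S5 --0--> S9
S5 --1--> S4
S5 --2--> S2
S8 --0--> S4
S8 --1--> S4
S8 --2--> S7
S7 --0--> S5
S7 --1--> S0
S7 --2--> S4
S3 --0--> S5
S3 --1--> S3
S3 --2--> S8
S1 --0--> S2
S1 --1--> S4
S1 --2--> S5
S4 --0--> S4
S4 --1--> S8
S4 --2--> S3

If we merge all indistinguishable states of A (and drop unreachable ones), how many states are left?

States {S1} cannot be reached from the start state, so discard them.
Initial partition by acceptance: {S8} | {S0,S2,S3,S4,S5,S6,S7,S9}.
On input 1, block {S0,S2,S3,S4,S5,S6,S7,S9} splits into {S0,S3,S5,S7,S9} and {S2,S4,S6}.
On input 0, block {S0,S3,S5,S7,S9} splits into {S3,S5,S7,S9} and {S0}.
On input 1, block {S3,S5,S7,S9} splits into {S5,S9} and {S3} and {S7}.
On input 0, block {S2,S4,S6} splits into {S2,S6} and {S4}.
No further refinement is possible. Final partition (7 blocks): {S8} | {S5,S9} | {S2,S6} | {S0} | {S3} | {S7} | {S4}.

7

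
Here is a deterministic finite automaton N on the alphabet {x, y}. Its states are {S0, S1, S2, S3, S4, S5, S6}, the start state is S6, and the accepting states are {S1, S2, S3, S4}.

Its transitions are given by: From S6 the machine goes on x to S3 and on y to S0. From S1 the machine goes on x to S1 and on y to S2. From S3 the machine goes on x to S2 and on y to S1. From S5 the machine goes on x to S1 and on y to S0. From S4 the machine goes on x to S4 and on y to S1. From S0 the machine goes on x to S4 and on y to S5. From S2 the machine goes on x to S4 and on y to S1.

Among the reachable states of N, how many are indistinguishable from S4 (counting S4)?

4

All states are reachable from the start state.
Start with accepting vs non-accepting: {S1,S2,S3,S4} | {S0,S5,S6}.
Stable partition: {S1,S2,S3,S4} | {S0,S5,S6} — 2 equivalence classes.
The equivalence class containing S4 is {S1,S2,S3,S4}, of size 4.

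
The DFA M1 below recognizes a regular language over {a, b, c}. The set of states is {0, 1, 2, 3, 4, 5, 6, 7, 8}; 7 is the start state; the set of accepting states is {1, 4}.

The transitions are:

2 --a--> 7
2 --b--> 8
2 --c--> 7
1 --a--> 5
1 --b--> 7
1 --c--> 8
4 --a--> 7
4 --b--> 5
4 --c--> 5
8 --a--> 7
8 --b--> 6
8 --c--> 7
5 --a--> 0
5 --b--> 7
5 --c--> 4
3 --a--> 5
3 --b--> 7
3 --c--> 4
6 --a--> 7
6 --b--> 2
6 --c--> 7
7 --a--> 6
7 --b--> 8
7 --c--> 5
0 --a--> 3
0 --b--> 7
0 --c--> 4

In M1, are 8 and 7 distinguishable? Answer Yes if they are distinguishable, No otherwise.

Reachable states from the start: {0,2,3,4,5,6,7,8}. Unreachable: {1} — drop them.
Start with accepting vs non-accepting: {4} | {0,2,3,5,6,7,8}.
Split {0,2,3,5,6,7,8} by δ(·,c) → {2,6,7,8} and {0,3,5}.
Refine {2,6,7,8} on symbol c: members go to different blocks, giving {2,6,8} and {7}.
Stable partition: {4} | {2,6,8} | {0,3,5} | {7} — 4 equivalence classes.
8 and 7 end up in different blocks, so they are distinguishable. For instance, the string 'cc' is accepted from only 7.

Yes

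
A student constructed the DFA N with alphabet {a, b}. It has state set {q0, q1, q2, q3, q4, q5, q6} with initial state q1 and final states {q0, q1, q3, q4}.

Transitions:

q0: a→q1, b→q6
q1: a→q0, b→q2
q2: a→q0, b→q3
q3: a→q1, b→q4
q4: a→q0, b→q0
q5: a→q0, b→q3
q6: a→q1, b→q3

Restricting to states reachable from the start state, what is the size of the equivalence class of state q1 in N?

2

First remove the unreachable states {q5}; 6 states remain.
P0 = {q0,q1,q3,q4} | {q2,q6}.
On input b, block {q0,q1,q3,q4} splits into {q0,q1} and {q3,q4}.
On input b, block {q3,q4} splits into {q3} and {q4}.
Stable partition: {q0,q1} | {q2,q6} | {q3} | {q4} — 4 equivalence classes.
The equivalence class containing q1 is {q0,q1}, of size 2.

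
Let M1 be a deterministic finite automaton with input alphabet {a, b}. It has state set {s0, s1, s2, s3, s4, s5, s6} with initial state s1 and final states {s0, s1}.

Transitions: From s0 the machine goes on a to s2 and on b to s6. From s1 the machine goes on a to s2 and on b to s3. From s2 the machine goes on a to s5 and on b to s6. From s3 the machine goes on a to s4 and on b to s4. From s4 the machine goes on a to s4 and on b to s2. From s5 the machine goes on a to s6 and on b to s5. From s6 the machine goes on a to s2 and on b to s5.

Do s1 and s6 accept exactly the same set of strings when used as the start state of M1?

No

Reachable states from the start: {s1,s2,s3,s4,s5,s6}. Unreachable: {s0} — drop them.
Start with accepting vs non-accepting: {s1} | {s2,s3,s4,s5,s6}.
Stable partition: {s1} | {s2,s3,s4,s5,s6} — 2 equivalence classes.
s1 and s6 end up in different blocks, so they are distinguishable. For instance, the string 'ε' is accepted from only s1.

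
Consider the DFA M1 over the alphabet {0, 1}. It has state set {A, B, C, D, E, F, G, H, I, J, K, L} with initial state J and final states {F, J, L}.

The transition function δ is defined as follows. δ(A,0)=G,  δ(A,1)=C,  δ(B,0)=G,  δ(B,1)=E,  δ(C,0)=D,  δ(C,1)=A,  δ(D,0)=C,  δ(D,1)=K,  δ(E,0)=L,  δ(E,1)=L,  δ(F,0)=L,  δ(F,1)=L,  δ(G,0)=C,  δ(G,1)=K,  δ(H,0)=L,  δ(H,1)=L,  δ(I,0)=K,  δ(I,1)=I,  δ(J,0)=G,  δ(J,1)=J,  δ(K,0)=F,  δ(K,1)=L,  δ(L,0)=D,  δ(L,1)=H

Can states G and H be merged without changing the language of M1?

First remove the unreachable states {B,E,I}; 9 states remain.
Start with accepting vs non-accepting: {F,J,L} | {A,C,D,G,H,K}.
Split {F,J,L} by δ(·,0) → {J,L} and {F}.
On input 1, block {J,L} splits into {J} and {L}.
Refine {A,C,D,G,H,K} on symbol 0: members go to different blocks, giving {A,C,D,G} and {H} and {K}.
Refine {A,C,D,G} on symbol 1: members go to different blocks, giving {A,C} and {D,G}.
Stable partition: {J} | {A,C} | {F} | {L} | {H} | {K} | {D,G} — 7 equivalence classes.
G and H end up in different blocks, so they are distinguishable. For instance, the string '0' is accepted from only H.

No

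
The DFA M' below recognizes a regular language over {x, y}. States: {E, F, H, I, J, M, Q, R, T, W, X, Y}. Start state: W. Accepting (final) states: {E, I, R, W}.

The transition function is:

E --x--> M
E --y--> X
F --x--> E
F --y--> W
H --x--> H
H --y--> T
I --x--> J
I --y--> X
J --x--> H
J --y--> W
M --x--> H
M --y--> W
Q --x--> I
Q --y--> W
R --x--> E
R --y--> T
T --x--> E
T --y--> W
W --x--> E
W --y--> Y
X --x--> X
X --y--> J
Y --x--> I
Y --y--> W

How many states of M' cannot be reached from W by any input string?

3

No path from W leads to F, Q, R; the other 9 states are all reachable.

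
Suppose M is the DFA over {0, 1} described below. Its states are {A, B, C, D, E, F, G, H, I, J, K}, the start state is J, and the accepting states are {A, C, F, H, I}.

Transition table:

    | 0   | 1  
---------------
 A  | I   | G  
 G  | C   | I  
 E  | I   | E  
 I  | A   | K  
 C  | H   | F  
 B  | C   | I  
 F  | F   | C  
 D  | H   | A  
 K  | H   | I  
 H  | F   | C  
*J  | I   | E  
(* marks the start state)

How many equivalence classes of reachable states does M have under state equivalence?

Reachable states from the start: {A,C,E,F,G,H,I,J,K}. Unreachable: {B,D} — drop them.
Initial partition by acceptance: {A,C,F,H,I} | {E,G,J,K}.
On input 1, block {A,C,F,H,I} splits into {C,F,H} and {A,I}.
Split {E,G,J,K} by δ(·,0) → {E,J} and {G,K}.
No further refinement is possible. Final partition (4 blocks): {C,F,H} | {E,J} | {A,I} | {G,K}.

4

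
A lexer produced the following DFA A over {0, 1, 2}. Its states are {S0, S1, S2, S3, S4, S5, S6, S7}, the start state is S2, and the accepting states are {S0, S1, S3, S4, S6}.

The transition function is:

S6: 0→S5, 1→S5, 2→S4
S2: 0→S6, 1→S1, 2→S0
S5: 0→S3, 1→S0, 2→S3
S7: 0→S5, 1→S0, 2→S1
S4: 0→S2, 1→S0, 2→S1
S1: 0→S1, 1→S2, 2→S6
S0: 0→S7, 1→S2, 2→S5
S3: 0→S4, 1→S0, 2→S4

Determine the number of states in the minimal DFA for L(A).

8

Every state is reachable, so we keep all 8.
P0 = {S0,S1,S3,S4,S6} | {S2,S5,S7}.
Refine {S0,S1,S3,S4,S6} on symbol 0: members go to different blocks, giving {S0,S4,S6} and {S1,S3}.
Refine {S0,S4,S6} on symbol 1: members go to different blocks, giving {S0,S6} and {S4}.
Split {S0,S6} by δ(·,2) → {S0} and {S6}.
Split {S2,S5,S7} by δ(·,0) → {S2} and {S5} and {S7}.
On input 0, block {S1,S3} splits into {S1} and {S3}.
No further refinement is possible. Final partition (8 blocks): {S0} | {S2} | {S1} | {S4} | {S6} | {S5} | {S7} | {S3}.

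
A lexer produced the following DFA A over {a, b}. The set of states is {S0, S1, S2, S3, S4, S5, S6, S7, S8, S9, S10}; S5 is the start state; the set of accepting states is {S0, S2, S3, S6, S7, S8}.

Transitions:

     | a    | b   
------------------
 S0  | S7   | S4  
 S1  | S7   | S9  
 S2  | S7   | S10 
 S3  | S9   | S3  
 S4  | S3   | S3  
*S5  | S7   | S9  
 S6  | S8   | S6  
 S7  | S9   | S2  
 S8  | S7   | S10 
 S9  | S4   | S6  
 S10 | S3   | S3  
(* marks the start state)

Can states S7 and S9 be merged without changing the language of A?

States {S0,S1} cannot be reached from the start state, so discard them.
Initial partition by acceptance: {S2,S3,S6,S7,S8} | {S4,S5,S9,S10}.
Refine {S2,S3,S6,S7,S8} on symbol a: members go to different blocks, giving {S2,S6,S8} and {S3,S7}.
Refine {S2,S6,S8} on symbol a: members go to different blocks, giving {S2,S8} and {S6}.
On input a, block {S4,S5,S9,S10} splits into {S4,S5,S10} and {S9}.
On input b, block {S4,S5,S10} splits into {S4,S10} and {S5}.
On input b, block {S3,S7} splits into {S3} and {S7}.
No further refinement is possible. Final partition (7 blocks): {S2,S8} | {S4,S10} | {S3} | {S6} | {S9} | {S5} | {S7}.
S7 and S9 end up in different blocks, so they are distinguishable. For instance, the string 'ε' is accepted from only S7.

No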